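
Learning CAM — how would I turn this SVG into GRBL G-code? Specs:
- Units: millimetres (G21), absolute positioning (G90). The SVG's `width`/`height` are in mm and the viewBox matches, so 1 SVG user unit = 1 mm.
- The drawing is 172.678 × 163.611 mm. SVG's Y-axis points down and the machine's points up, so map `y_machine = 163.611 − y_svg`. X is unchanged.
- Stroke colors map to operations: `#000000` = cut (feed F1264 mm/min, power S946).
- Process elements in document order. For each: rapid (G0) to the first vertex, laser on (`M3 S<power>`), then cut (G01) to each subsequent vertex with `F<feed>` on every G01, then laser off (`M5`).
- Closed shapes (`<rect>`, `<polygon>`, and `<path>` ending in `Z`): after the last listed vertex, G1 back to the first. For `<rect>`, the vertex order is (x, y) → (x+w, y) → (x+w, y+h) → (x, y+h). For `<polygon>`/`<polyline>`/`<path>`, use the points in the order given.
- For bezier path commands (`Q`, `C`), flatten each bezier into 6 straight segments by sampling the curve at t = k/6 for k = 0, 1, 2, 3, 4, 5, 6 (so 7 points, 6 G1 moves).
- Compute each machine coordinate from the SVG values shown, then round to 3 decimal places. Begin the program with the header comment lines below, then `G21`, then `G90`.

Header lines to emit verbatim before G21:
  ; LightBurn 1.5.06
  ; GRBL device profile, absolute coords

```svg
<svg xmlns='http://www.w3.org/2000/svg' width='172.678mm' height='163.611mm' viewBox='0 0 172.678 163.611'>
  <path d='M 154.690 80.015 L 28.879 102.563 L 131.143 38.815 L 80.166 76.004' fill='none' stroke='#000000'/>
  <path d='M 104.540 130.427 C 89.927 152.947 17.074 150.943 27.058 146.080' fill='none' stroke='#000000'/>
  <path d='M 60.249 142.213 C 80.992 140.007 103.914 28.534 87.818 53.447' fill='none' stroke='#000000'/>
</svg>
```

; LightBurn 1.5.06
; GRBL device profile, absolute coords
G21
G90
G0 X154.690 Y83.596
M3 S946
G01 X28.879 Y61.048 F1264
G01 X131.143 Y124.796 F1264
G01 X80.166 Y87.607 F1264
M5
G0 X104.540 Y33.184
M3 S946
G01 X93.033 Y23.867 F1264
G01 X75.739 Y18.036 F1264
G01 X56.575 Y15.089 F1264
G01 X39.461 Y14.423 F1264
G01 X28.316 Y15.438 F1264
G01 X27.058 Y17.531 F1264
M5
G0 X60.249 Y21.398
M3 S946
G01 X70.611 Y30.469 F1264
G01 X80.193 Y50.928 F1264
G01 X87.848 Y75.951 F1264
G01 X92.434 Y98.713 F1264
G01 X92.805 Y112.392 F1264
G01 X87.818 Y110.164 F1264
M5

1 u = 1 mm; y_m = 163.611 − y.

[1] `<path>` open polyline, #000000→cut S946 F1264: (154.690,83.596) → (28.879,61.048) → (131.143,124.796) → (80.166,87.607)

[2] `<path>` cubic bezier, #000000→cut S946 F1264: (104.540,33.184) → (93.033,23.867) → (75.739,18.036) → (56.575,15.089) → (39.461,14.423) → (28.316,15.438) → (27.058,17.531)

[3] `<path>` cubic bezier, #000000→cut S946 F1264: (60.249,21.398) → (70.611,30.469) → (80.193,50.928) → (87.848,75.951) → (92.434,98.713) → (92.805,112.392) → (87.818,110.164)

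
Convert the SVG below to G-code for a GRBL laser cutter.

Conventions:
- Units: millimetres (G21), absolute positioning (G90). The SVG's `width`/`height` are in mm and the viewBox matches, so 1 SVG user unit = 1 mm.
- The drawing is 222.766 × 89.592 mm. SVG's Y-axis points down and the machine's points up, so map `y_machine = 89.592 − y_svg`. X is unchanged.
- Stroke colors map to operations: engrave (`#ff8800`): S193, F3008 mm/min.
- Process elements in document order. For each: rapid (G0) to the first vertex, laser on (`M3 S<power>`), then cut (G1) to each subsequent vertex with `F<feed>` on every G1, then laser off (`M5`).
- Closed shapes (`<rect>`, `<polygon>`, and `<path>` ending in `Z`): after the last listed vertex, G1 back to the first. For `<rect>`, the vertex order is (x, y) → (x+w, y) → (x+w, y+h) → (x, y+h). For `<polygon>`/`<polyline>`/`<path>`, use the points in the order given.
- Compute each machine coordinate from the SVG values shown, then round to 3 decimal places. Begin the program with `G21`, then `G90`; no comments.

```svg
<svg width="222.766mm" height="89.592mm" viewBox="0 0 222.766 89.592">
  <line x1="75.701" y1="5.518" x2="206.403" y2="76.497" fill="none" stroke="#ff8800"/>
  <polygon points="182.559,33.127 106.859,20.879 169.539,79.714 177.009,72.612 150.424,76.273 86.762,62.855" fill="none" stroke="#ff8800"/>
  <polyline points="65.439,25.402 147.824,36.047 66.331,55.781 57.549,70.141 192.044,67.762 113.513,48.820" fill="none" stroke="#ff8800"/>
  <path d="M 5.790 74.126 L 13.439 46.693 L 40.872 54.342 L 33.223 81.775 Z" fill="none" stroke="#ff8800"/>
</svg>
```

Since the viewBox matches the mm dimensions, user units are millimetres directly. The only transform is the Y-flip y_m = 89.592 − y_svg.

Shape 1 is a line segment drawn with `<line>`. Its stroke #ff8800 means engrave at S193, F3008. After flipping Y the toolpath is (75.701,84.074) → (206.403,13.095).

Shape 2 is a closed polygon drawn with `<polygon>`. Its stroke #ff8800 means engrave at S193, F3008. After flipping Y the toolpath is (182.559,56.465) → (106.859,68.713) → (169.539,9.878) → (177.009,16.980) → (150.424,13.319) → (86.762,26.737) → (182.559,56.465), returning to the start.

Shape 3 is a open polyline drawn with `<polyline>`. Its stroke #ff8800 means engrave at S193, F3008. After flipping Y the toolpath is (65.439,64.190) → (147.824,53.545) → (66.331,33.811) → (57.549,19.451) → (192.044,21.830) → (113.513,40.772).

Shape 4 is a regular polygon drawn with `<path>`. Its stroke #ff8800 means engrave at S193, F3008. After flipping Y the toolpath is (5.790,15.466) → (13.439,42.899) → (40.872,35.250) → (33.223,7.817) → (5.790,15.466), returning to the start.

G21
G90
G0 X75.701 Y84.074
M3 S193
G1 X206.403 Y13.095 F3008
M5
G0 X182.559 Y56.465
M3 S193
G1 X106.859 Y68.713 F3008
G1 X169.539 Y9.878 F3008
G1 X177.009 Y16.980 F3008
G1 X150.424 Y13.319 F3008
G1 X86.762 Y26.737 F3008
G1 X182.559 Y56.465 F3008
M5
G0 X65.439 Y64.190
M3 S193
G1 X147.824 Y53.545 F3008
G1 X66.331 Y33.811 F3008
G1 X57.549 Y19.451 F3008
G1 X192.044 Y21.830 F3008
G1 X113.513 Y40.772 F3008
M5
G0 X5.790 Y15.466
M3 S193
G1 X13.439 Y42.899 F3008
G1 X40.872 Y35.250 F3008
G1 X33.223 Y7.817 F3008
G1 X5.790 Y15.466 F3008
M5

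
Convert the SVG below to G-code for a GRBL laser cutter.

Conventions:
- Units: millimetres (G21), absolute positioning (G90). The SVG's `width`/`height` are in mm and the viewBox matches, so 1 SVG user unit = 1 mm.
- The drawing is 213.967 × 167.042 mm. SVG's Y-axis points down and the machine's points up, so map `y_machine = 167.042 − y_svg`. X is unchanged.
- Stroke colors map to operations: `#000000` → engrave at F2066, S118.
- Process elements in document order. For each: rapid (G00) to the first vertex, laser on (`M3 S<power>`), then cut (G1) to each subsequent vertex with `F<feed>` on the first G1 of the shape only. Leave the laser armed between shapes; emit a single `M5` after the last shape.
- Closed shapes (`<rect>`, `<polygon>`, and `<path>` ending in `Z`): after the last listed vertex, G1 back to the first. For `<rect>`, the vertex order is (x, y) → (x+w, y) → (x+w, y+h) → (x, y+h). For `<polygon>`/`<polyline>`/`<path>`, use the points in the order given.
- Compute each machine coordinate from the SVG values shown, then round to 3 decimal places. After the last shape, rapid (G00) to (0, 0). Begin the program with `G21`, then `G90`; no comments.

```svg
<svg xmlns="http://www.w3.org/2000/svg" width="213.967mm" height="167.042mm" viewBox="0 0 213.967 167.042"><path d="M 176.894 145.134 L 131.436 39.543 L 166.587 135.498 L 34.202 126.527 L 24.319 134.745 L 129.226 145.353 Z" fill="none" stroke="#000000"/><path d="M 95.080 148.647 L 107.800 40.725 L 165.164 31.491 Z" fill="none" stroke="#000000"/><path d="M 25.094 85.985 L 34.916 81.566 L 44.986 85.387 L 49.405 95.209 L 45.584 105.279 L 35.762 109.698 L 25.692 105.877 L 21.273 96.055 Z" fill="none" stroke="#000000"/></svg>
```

G21
G90
G00 X176.894 Y21.908
M3 S118
G1 X131.436 Y127.499 F2066
G1 X166.587 Y31.544
G1 X34.202 Y40.515
G1 X24.319 Y32.297
G1 X129.226 Y21.689
G1 X176.894 Y21.908
G00 X95.080 Y18.395
M3 S118
G1 X107.800 Y126.317 F2066
G1 X165.164 Y135.551
G1 X95.080 Y18.395
G00 X25.094 Y81.057
M3 S118
G1 X34.916 Y85.476 F2066
G1 X44.986 Y81.655
G1 X49.405 Y71.833
G1 X45.584 Y61.763
G1 X35.762 Y57.344
G1 X25.692 Y61.165
G1 X21.273 Y70.987
G1 X25.094 Y81.057
M5
G00 X0.000 Y0.000

viewBox `0 0 213.967 167.042` with mm width/height → 1 unit = 1 mm. Flip: y_m = 167.042 − y_svg.

**Shape 1** — `<path>` closed polygon, stroke `#000000` → engrave (S118, F2066). Machine vertices: (176.894,21.908) → (131.436,127.499) → (166.587,31.544) → (34.202,40.515) → (24.319,32.297) → (129.226,21.689) → (176.894,21.908). Closed: final G1 returns to the first vertex.

**Shape 2** — `<path>` closed polygon, stroke `#000000` → engrave (S118, F2066). Machine vertices: (95.080,18.395) → (107.800,126.317) → (165.164,135.551) → (95.080,18.395). Closed: final G1 returns to the first vertex.

**Shape 3** — `<path>` regular polygon, stroke `#000000` → engrave (S118, F2066). Machine vertices: (25.094,81.057) → (34.916,85.476) → (44.986,81.655) → (49.405,71.833) → (45.584,61.763) → (35.762,57.344) → (25.692,61.165) → (21.273,70.987) → (25.094,81.057). Closed: final G1 returns to the first vertex.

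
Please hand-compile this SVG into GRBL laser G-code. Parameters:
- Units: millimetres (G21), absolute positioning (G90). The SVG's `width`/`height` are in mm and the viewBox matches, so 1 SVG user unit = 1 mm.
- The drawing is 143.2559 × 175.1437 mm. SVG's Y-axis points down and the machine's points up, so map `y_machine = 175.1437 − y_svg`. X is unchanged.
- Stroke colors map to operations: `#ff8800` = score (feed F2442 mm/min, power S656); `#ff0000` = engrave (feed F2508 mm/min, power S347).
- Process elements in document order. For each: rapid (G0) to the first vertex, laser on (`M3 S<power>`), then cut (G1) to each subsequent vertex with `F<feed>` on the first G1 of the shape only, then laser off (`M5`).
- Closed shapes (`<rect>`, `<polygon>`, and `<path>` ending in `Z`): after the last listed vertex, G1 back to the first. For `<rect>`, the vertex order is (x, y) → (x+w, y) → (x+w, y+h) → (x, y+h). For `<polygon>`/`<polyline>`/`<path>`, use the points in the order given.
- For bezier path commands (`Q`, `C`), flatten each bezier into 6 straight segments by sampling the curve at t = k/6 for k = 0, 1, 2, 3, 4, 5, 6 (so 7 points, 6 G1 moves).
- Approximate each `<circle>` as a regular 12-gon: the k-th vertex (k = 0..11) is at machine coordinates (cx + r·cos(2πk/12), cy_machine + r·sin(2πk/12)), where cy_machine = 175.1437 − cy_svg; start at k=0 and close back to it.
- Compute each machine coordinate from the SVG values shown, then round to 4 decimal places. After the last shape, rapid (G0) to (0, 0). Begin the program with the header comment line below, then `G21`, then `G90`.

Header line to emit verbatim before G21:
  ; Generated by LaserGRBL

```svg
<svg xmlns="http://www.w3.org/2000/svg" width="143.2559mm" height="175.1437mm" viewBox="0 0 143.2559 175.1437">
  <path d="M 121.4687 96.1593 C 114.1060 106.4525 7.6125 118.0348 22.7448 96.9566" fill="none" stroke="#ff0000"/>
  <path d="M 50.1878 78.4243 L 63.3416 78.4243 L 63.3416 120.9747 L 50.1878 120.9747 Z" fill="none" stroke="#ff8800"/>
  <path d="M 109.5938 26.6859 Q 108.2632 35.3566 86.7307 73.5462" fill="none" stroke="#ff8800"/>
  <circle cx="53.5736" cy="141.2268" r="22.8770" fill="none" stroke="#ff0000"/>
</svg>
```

Since the viewBox matches the mm dimensions, user units are millimetres directly. The only transform is the Y-flip y_m = 175.1437 − y_svg.

Shape 1 is a cubic bezier drawn with `<path>`. Its stroke #ff0000 means engrave at S347, F2508. After flipping Y the toolpath is (121.4687,78.9844) → (110.5485,73.8875) → (89.2386,69.5189) → (63.6711,66.8215) → (39.9783,66.7383) → (24.2921,70.2125) → (22.7448,78.1871).

Shape 2 is a rectangle drawn with `<path>`. Its stroke #ff8800 means score at S656, F2442. After flipping Y the toolpath is (50.1878,96.7194) → (63.3416,96.7194) → (63.3416,54.1690) → (50.1878,54.1690) → (50.1878,96.7194), returning to the start.

Shape 3 is a quadratic bezier drawn with `<path>`. Its stroke #ff8800 means score at S656, F2442. After flipping Y the toolpath is (109.5938,148.4578) → (108.5891,144.7476) → (106.4621,139.3975) → (103.2127,132.4074) → (98.8410,123.7774) → (93.3470,113.5074) → (86.7307,101.5975).

Shape 4 is a circle drawn with `<circle>`. Its stroke #ff0000 means engrave at S347, F2508. After flipping Y the toolpath is (76.4506,33.9169) → (73.3857,45.3554) → (65.0121,53.7290) → (53.5736,56.7939) → (42.1351,53.7290) → (33.7615,45.3554) → (30.6966,33.9169) → (33.7615,22.4784) → (42.1351,14.1048) → (53.5736,11.0399) → (65.0121,14.1048) → (73.3857,22.4784) → (76.4506,33.9169), returning to the start.

; Generated by LaserGRBL
G21
G90
G0 X121.4687 Y78.9844
M3 S347
G1 X110.5485 Y73.8875 F2508
G1 X89.2386 Y69.5189
G1 X63.6711 Y66.8215
G1 X39.9783 Y66.7383
G1 X24.2921 Y70.2125
G1 X22.7448 Y78.1871
M5
G0 X50.1878 Y96.7194
M3 S656
G1 X63.3416 Y96.7194 F2442
G1 X63.3416 Y54.1690
G1 X50.1878 Y54.1690
G1 X50.1878 Y96.7194
M5
G0 X109.5938 Y148.4578
M3 S656
G1 X108.5891 Y144.7476 F2442
G1 X106.4621 Y139.3975
G1 X103.2127 Y132.4074
G1 X98.8410 Y123.7774
G1 X93.3470 Y113.5074
G1 X86.7307 Y101.5975
M5
G0 X76.4506 Y33.9169
M3 S347
G1 X73.3857 Y45.3554 F2508
G1 X65.0121 Y53.7290
G1 X53.5736 Y56.7939
G1 X42.1351 Y53.7290
G1 X33.7615 Y45.3554
G1 X30.6966 Y33.9169
G1 X33.7615 Y22.4784
G1 X42.1351 Y14.1048
G1 X53.5736 Y11.0399
G1 X65.0121 Y14.1048
G1 X73.3857 Y22.4784
G1 X76.4506 Y33.9169
M5
G0 X0.0000 Y0.0000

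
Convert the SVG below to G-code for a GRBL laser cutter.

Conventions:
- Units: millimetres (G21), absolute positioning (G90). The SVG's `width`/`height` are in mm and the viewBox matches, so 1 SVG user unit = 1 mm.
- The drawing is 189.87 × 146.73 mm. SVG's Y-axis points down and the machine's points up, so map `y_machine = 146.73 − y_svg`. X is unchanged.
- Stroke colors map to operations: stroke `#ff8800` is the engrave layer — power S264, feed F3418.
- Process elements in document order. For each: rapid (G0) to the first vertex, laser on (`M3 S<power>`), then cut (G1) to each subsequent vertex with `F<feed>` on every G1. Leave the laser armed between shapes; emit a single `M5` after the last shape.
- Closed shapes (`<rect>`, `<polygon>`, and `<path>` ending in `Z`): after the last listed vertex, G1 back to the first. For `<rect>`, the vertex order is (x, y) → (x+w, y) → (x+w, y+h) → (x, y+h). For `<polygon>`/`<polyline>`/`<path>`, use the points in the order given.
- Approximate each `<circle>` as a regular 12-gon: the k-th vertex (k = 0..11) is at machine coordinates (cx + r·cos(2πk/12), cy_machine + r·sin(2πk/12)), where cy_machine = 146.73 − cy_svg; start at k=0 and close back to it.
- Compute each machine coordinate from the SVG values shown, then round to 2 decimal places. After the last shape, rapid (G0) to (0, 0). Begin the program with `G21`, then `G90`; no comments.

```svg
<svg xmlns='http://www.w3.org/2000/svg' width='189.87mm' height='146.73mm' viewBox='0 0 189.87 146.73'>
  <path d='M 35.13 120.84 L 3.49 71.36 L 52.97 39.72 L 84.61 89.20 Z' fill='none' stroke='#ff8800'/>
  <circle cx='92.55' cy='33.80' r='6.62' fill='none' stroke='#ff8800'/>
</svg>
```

Since the viewBox matches the mm dimensions, user units are millimetres directly. The only transform is the Y-flip y_m = 146.73 − y_svg.

Shape 1 is a regular polygon drawn with `<path>`. Its stroke #ff8800 means engrave at S264, F3418. After flipping Y the toolpath is (35.13,25.89) → (3.49,75.37) → (52.97,107.01) → (84.61,57.53) → (35.13,25.89), returning to the start.

Shape 2 is a circle drawn with `<circle>`. Its stroke #ff8800 means engrave at S264, F3418. After flipping Y the toolpath is (99.17,112.93) → (98.28,116.24) → (95.86,118.66) → (92.55,119.55) → (89.24,118.66) → (86.82,116.24) → (85.93,112.93) → (86.82,109.62) → (89.24,107.20) → (92.55,106.31) → (95.86,107.20) → (98.28,109.62) → (99.17,112.93), returning to the start.

G21
G90
G0 X35.13 Y25.89
M3 S264
G1 X3.49 Y75.37 F3418
G1 X52.97 Y107.01 F3418
G1 X84.61 Y57.53 F3418
G1 X35.13 Y25.89 F3418
G0 X99.17 Y112.93
M3 S264
G1 X98.28 Y116.24 F3418
G1 X95.86 Y118.66 F3418
G1 X92.55 Y119.55 F3418
G1 X89.24 Y118.66 F3418
G1 X86.82 Y116.24 F3418
G1 X85.93 Y112.93 F3418
G1 X86.82 Y109.62 F3418
G1 X89.24 Y107.20 F3418
G1 X92.55 Y106.31 F3418
G1 X95.86 Y107.20 F3418
G1 X98.28 Y109.62 F3418
G1 X99.17 Y112.93 F3418
M5
G0 X0.00 Y0.00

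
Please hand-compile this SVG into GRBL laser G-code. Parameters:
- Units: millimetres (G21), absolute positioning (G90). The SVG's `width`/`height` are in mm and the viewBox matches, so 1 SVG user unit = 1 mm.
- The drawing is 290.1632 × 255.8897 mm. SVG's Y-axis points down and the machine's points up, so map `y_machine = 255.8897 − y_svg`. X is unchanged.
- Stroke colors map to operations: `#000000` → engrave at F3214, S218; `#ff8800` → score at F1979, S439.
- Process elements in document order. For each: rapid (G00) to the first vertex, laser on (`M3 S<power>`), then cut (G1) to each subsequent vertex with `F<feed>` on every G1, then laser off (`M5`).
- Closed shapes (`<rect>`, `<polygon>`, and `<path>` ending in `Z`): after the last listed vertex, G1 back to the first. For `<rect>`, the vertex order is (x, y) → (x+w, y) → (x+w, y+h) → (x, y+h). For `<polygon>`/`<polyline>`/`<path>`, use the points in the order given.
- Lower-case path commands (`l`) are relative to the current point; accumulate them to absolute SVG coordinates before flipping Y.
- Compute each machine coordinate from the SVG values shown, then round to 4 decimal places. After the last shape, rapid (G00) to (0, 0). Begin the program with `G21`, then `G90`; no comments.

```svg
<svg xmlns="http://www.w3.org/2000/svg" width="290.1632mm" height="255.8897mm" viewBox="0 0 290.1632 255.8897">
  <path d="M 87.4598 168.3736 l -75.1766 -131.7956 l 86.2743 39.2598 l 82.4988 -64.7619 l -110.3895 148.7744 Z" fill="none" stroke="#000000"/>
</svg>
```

G21
G90
G00 X87.4598 Y87.5161
M3 S218
G1 X12.2832 Y219.3117 F3214
G1 X98.5575 Y180.0519 F3214
G1 X181.0563 Y244.8138 F3214
G1 X70.6668 Y96.0394 F3214
G1 X87.4598 Y87.5161 F3214
M5
G00 X0.0000 Y0.0000

1 u = 1 mm; y_m = 255.8897 − y.

[1] `<path>` closed polygon, #000000→engrave S218 F3214: (87.4598,87.5161) → (12.2832,219.3117) → (98.5575,180.0519) → (181.0563,244.8138) → (70.6668,96.0394) → (87.4598,87.5161) (closed)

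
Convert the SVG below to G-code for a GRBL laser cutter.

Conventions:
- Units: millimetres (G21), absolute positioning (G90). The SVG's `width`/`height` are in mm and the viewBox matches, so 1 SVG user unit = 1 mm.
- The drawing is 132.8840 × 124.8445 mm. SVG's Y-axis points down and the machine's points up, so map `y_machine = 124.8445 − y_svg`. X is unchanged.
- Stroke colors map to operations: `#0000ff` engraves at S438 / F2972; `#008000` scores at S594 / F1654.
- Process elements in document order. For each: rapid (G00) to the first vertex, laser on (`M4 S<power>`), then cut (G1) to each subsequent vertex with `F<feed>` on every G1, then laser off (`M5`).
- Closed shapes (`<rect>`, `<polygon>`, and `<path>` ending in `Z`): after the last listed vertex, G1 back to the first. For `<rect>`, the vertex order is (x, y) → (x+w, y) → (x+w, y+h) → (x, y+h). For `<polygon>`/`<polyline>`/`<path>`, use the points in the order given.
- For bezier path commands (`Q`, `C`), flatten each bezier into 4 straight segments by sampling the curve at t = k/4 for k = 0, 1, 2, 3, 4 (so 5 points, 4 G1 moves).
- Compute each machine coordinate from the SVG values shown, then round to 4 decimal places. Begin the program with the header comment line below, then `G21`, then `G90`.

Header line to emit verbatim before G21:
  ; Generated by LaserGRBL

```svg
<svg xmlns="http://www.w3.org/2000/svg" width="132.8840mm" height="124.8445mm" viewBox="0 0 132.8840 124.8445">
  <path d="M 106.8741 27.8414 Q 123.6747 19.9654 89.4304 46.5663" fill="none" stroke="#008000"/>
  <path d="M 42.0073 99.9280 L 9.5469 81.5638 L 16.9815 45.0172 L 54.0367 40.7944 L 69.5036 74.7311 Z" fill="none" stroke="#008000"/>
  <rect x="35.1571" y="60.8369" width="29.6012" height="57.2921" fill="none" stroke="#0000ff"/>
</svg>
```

Since the viewBox matches the mm dimensions, user units are millimetres directly. The only transform is the Y-flip y_m = 124.8445 − y_svg.

Shape 1 is a quadratic bezier drawn with `<path>`. Its stroke #008000 means score at S594, F1654. After flipping Y the toolpath is (106.8741,97.0031) → (112.0841,98.7863) → (110.9135,96.2599) → (103.3622,89.4238) → (89.4304,78.2782).

Shape 2 is a regular polygon drawn with `<path>`. Its stroke #008000 means score at S594, F1654. After flipping Y the toolpath is (42.0073,24.9165) → (9.5469,43.2807) → (16.9815,79.8273) → (54.0367,84.0501) → (69.5036,50.1134) → (42.0073,24.9165), returning to the start.

Shape 3 is a rectangle drawn with `<rect>`. Its stroke #0000ff means engrave at S438, F2972. After flipping Y the toolpath is (35.1571,64.0076) → (64.7583,64.0076) → (64.7583,6.7155) → (35.1571,6.7155) → (35.1571,64.0076), returning to the start.

; Generated by LaserGRBL
G21
G90
G00 X106.8741 Y97.0031
M4 S594
G1 X112.0841 Y98.7863 F1654
G1 X110.9135 Y96.2599 F1654
G1 X103.3622 Y89.4238 F1654
G1 X89.4304 Y78.2782 F1654
M5
G00 X42.0073 Y24.9165
M4 S594
G1 X9.5469 Y43.2807 F1654
G1 X16.9815 Y79.8273 F1654
G1 X54.0367 Y84.0501 F1654
G1 X69.5036 Y50.1134 F1654
G1 X42.0073 Y24.9165 F1654
M5
G00 X35.1571 Y64.0076
M4 S438
G1 X64.7583 Y64.0076 F2972
G1 X64.7583 Y6.7155 F2972
G1 X35.1571 Y6.7155 F2972
G1 X35.1571 Y64.0076 F2972
M5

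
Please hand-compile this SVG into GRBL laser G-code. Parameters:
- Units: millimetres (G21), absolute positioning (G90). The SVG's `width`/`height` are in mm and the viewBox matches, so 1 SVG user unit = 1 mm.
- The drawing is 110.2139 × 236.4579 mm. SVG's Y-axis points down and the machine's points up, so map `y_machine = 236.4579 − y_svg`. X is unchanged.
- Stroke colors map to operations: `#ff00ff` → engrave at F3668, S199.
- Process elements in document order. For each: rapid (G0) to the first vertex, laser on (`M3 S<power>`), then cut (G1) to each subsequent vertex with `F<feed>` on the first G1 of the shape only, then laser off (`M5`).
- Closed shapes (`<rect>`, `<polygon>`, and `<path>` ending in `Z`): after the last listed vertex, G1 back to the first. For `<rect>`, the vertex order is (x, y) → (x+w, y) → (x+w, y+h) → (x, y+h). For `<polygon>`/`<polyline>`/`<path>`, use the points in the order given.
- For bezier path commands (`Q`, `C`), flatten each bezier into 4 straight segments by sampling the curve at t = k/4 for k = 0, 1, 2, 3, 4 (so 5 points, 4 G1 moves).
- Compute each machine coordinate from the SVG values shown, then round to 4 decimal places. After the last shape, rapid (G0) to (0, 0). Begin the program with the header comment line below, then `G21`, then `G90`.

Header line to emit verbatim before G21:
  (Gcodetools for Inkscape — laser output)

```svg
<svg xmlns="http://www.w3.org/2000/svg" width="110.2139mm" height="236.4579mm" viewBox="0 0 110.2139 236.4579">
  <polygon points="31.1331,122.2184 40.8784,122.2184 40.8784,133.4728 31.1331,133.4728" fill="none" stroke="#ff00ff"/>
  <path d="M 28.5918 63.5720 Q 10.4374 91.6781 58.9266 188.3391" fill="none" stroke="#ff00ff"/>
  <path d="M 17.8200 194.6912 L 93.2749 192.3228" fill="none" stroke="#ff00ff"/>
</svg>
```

viewBox `0 0 110.2139 236.4579` with mm width/height → 1 unit = 1 mm. Flip: y_m = 236.4579 − y_svg.

**Shape 1** — `<polygon>` rectangle, stroke `#ff00ff` → engrave (S199, F3668). Machine vertices: (31.1331,114.2395) → (40.8784,114.2395) → (40.8784,102.9851) → (31.1331,102.9851) → (31.1331,114.2395). Closed: final G1 returns to the first vertex.

**Shape 2** — `<path>` quadratic bezier, stroke `#ff00ff` → engrave (S199, F3668). Control points (SVG): P0=(28.5918,63.5720), P1=(10.4374,91.6781), P2=(58.9266,188.3391); sampled at t=k/4. Machine vertices: (28.5918,172.8859) → (23.6798,154.5482) → (27.0983,127.6411) → (38.8472,92.1646) → (58.9266,48.1188). Open path.

**Shape 3** — `<path>` line segment, stroke `#ff00ff` → engrave (S199, F3668). Machine vertices: (17.8200,41.7667) → (93.2749,44.1351). Open path.

(Gcodetools for Inkscape — laser output)
G21
G90
G0 X31.1331 Y114.2395
M3 S199
G1 X40.8784 Y114.2395 F3668
G1 X40.8784 Y102.9851
G1 X31.1331 Y102.9851
G1 X31.1331 Y114.2395
M5
G0 X28.5918 Y172.8859
M3 S199
G1 X23.6798 Y154.5482 F3668
G1 X27.0983 Y127.6411
G1 X38.8472 Y92.1646
G1 X58.9266 Y48.1188
M5
G0 X17.8200 Y41.7667
M3 S199
G1 X93.2749 Y44.1351 F3668
M5
G0 X0.0000 Y0.0000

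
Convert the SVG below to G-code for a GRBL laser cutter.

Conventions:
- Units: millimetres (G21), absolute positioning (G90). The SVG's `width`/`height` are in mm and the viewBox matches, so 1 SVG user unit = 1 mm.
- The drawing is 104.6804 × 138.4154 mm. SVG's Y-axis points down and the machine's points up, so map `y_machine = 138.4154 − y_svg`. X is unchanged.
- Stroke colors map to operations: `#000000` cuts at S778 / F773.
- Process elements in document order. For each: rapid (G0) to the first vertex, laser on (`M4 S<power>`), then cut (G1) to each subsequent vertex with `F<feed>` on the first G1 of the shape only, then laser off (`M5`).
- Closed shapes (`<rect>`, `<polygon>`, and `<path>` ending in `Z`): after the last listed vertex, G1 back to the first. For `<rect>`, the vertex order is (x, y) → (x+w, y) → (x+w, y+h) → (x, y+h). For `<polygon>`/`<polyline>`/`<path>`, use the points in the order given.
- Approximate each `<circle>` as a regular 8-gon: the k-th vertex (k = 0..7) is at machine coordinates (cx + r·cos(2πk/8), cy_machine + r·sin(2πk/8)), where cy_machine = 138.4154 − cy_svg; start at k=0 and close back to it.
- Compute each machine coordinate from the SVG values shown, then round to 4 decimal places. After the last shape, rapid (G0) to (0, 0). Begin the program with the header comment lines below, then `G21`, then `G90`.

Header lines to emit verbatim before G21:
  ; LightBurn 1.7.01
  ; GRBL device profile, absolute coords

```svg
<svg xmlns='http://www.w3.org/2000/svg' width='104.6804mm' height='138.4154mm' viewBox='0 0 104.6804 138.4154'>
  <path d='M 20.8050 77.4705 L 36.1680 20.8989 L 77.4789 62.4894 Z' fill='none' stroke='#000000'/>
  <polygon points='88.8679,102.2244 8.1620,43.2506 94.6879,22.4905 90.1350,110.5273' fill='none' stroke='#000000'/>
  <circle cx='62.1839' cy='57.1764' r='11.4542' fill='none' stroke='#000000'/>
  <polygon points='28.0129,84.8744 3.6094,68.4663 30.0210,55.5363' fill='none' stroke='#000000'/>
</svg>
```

; LightBurn 1.7.01
; GRBL device profile, absolute coords
G21
G90
G0 X20.8050 Y60.9449
M4 S778
G1 X36.1680 Y117.5165 F773
G1 X77.4789 Y75.9260
G1 X20.8050 Y60.9449
M5
G0 X88.8679 Y36.1910
M4 S778
G1 X8.1620 Y95.1648 F773
G1 X94.6879 Y115.9249
G1 X90.1350 Y27.8881
G1 X88.8679 Y36.1910
M5
G0 X73.6381 Y81.2390
M4 S778
G1 X70.2832 Y89.3383 F773
G1 X62.1839 Y92.6932
G1 X54.0846 Y89.3383
G1 X50.7297 Y81.2390
G1 X54.0846 Y73.1397
G1 X62.1839 Y69.7848
G1 X70.2832 Y73.1397
G1 X73.6381 Y81.2390
M5
G0 X28.0129 Y53.5410
M4 S778
G1 X3.6094 Y69.9491 F773
G1 X30.0210 Y82.8791
G1 X28.0129 Y53.5410
M5
G0 X0.0000 Y0.0000

Since the viewBox matches the mm dimensions, user units are millimetres directly. The only transform is the Y-flip y_m = 138.4154 − y_svg.

Shape 1 is a regular polygon drawn with `<path>`. Its stroke #000000 means cut at S778, F773. After flipping Y the toolpath is (20.8050,60.9449) → (36.1680,117.5165) → (77.4789,75.9260) → (20.8050,60.9449), returning to the start.

Shape 2 is a closed polygon drawn with `<polygon>`. Its stroke #000000 means cut at S778, F773. After flipping Y the toolpath is (88.8679,36.1910) → (8.1620,95.1648) → (94.6879,115.9249) → (90.1350,27.8881) → (88.8679,36.1910), returning to the start.

Shape 3 is a circle drawn with `<circle>`. Its stroke #000000 means cut at S778, F773. After flipping Y the toolpath is (73.6381,81.2390) → (70.2832,89.3383) → (62.1839,92.6932) → (54.0846,89.3383) → (50.7297,81.2390) → (54.0846,73.1397) → (62.1839,69.7848) → (70.2832,73.1397) → (73.6381,81.2390), returning to the start.

Shape 4 is a regular polygon drawn with `<polygon>`. Its stroke #000000 means cut at S778, F773. After flipping Y the toolpath is (28.0129,53.5410) → (3.6094,69.9491) → (30.0210,82.8791) → (28.0129,53.5410), returning to the start.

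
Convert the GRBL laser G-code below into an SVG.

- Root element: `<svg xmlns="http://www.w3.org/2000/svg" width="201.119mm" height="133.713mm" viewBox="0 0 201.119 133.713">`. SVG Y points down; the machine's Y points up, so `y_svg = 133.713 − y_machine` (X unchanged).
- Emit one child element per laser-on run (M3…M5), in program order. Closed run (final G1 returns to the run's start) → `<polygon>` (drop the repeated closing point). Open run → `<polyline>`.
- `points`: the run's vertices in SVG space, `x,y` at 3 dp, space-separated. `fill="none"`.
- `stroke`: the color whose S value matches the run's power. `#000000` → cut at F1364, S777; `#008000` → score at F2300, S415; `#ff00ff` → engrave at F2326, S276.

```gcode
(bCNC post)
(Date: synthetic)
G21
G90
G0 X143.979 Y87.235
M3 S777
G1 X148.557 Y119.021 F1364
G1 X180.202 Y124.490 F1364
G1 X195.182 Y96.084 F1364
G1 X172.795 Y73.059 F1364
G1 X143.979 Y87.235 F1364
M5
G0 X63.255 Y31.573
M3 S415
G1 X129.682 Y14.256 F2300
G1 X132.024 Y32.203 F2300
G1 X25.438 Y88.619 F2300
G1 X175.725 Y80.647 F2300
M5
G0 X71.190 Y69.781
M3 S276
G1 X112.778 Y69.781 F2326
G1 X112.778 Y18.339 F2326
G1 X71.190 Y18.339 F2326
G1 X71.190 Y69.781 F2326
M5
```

<svg xmlns="http://www.w3.org/2000/svg" width="201.119mm" height="133.713mm" viewBox="0 0 201.119 133.713">
  <polygon points="143.979,46.478 148.557,14.692 180.202,9.223 195.182,37.629 172.795,60.654" fill="none" stroke="#000000"/>
  <polyline points="63.255,102.140 129.682,119.457 132.024,101.510 25.438,45.094 175.725,53.066" fill="none" stroke="#008000"/>
  <polygon points="71.190,63.932 112.778,63.932 112.778,115.374 71.190,115.374" fill="none" stroke="#ff00ff"/>
</svg>

Each laser-on run becomes one SVG element. Flip Y back into SVG space with y_svg = 133.713 − y_machine.

Run 1: the run's S777 means `#000000` (cut). The run returns to its start, so emit a `<polygon>` with points (Y-flipped): 143.979,46.478 148.557,14.692 180.202,9.223 195.182,37.629 172.795,60.654.

Run 2: S415 ⇒ score layer `#008000`. The run is open, so emit a `<polyline>` with points (Y-flipped): 63.255,102.140 129.682,119.457 132.024,101.510 25.438,45.094 175.725,53.066.

Run 3: the run's S276 means `#ff00ff` (engrave). The run returns to its start, so emit a `<polygon>` with points (Y-flipped): 71.190,63.932 112.778,63.932 112.778,115.374 71.190,115.374.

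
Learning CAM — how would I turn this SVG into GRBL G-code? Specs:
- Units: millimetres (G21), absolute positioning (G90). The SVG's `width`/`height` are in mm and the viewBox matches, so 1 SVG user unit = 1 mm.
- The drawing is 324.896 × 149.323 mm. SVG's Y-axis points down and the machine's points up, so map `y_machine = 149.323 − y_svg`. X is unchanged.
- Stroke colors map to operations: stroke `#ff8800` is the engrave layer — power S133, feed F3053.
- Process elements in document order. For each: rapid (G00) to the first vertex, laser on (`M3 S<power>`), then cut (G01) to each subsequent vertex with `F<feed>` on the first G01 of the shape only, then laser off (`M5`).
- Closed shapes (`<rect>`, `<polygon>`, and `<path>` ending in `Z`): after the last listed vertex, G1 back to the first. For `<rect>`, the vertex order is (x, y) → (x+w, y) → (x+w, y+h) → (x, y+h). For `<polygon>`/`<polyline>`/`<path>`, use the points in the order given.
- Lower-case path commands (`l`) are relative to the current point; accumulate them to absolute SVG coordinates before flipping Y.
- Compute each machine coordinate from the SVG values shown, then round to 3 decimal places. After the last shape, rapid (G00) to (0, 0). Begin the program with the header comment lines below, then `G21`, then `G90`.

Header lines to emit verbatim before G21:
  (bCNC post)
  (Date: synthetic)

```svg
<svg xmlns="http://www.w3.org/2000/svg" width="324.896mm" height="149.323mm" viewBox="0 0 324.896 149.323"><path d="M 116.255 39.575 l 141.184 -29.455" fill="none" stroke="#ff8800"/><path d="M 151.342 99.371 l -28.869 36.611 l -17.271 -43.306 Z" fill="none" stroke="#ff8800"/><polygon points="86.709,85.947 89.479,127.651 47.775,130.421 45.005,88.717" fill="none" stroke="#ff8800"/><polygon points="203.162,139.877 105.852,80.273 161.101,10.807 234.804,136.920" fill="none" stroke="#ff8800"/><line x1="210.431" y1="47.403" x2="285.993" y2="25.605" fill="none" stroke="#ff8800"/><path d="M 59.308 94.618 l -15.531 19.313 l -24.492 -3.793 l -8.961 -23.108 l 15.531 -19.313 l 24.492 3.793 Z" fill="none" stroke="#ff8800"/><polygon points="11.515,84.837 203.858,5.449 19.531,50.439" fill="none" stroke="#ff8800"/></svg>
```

(bCNC post)
(Date: synthetic)
G21
G90
G00 X116.255 Y109.748
M3 S133
G01 X257.439 Y139.203 F3053
M5
G00 X151.342 Y49.952
M3 S133
G01 X122.473 Y13.341 F3053
G01 X105.202 Y56.647
G01 X151.342 Y49.952
M5
G00 X86.709 Y63.376
M3 S133
G01 X89.479 Y21.672 F3053
G01 X47.775 Y18.902
G01 X45.005 Y60.606
G01 X86.709 Y63.376
M5
G00 X203.162 Y9.446
M3 S133
G01 X105.852 Y69.050 F3053
G01 X161.101 Y138.516
G01 X234.804 Y12.403
G01 X203.162 Y9.446
M5
G00 X210.431 Y101.920
M3 S133
G01 X285.993 Y123.718 F3053
M5
G00 X59.308 Y54.705
M3 S133
G01 X43.777 Y35.392 F3053
G01 X19.285 Y39.185
G01 X10.324 Y62.293
G01 X25.855 Y81.606
G01 X50.347 Y77.813
G01 X59.308 Y54.705
M5
G00 X11.515 Y64.486
M3 S133
G01 X203.858 Y143.874 F3053
G01 X19.531 Y98.884
G01 X11.515 Y64.486
M5
G00 X0.000 Y0.000

1 u = 1 mm; y_m = 149.323 − y.

[1] `<path>` line segment, #ff8800→engrave S133 F3053: (116.255,109.748) → (257.439,139.203)

[2] `<path>` regular polygon, #ff8800→engrave S133 F3053: (151.342,49.952) → (122.473,13.341) → (105.202,56.647) → (151.342,49.952) (closed)

[3] `<polygon>` regular polygon, #ff8800→engrave S133 F3053: (86.709,63.376) → (89.479,21.672) → (47.775,18.902) → (45.005,60.606) → (86.709,63.376) (closed)

[4] `<polygon>` closed polygon, #ff8800→engrave S133 F3053: (203.162,9.446) → (105.852,69.050) → (161.101,138.516) → (234.804,12.403) → (203.162,9.446) (closed)

[5] `<line>` line segment, #ff8800→engrave S133 F3053: (210.431,101.920) → (285.993,123.718)

[6] `<path>` regular polygon, #ff8800→engrave S133 F3053: (59.308,54.705) → (43.777,35.392) → (19.285,39.185) → (10.324,62.293) → (25.855,81.606) → (50.347,77.813) → (59.308,54.705) (closed)

[7] `<polygon>` closed polygon, #ff8800→engrave S133 F3053: (11.515,64.486) → (203.858,143.874) → (19.531,98.884) → (11.515,64.486) (closed)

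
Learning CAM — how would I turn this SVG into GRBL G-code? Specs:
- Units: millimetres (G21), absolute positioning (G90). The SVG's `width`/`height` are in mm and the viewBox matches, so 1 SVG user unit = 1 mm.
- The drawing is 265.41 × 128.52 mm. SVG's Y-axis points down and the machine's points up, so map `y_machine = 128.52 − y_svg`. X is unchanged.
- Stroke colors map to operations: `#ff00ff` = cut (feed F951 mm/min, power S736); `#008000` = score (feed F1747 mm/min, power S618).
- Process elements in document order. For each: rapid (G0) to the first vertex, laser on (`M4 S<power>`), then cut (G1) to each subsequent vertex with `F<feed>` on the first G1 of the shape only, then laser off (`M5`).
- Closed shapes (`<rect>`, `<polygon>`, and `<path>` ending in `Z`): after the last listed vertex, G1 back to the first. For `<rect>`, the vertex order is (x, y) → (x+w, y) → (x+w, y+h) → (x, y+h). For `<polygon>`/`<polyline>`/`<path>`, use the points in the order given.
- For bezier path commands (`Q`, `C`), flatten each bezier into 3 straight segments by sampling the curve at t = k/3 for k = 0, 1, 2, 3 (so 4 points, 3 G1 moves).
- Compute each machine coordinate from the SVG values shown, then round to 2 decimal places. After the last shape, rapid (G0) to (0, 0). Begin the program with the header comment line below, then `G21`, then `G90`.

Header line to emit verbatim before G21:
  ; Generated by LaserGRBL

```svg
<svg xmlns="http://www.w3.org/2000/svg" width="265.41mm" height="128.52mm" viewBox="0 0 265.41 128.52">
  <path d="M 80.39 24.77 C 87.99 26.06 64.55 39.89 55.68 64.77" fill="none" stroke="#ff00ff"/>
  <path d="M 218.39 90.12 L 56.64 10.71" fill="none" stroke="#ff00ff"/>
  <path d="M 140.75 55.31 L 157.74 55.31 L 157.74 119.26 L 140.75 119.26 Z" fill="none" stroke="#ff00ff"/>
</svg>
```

viewBox `0 0 265.41 128.52` with mm width/height → 1 unit = 1 mm. Flip: y_m = 128.52 − y_svg.

**Shape 1** — `<path>` cubic bezier, stroke `#ff00ff` → cut (S736, F951). Control points (SVG): P0=(80.39,24.77), P1=(87.99,26.06), P2=(64.55,39.89), P3=(55.68,64.77); sampled at t=k/3. Machine vertices: (80.39,103.75) → (79.33,98.34) → (67.72,84.89) → (55.68,63.75). Open path.

**Shape 2** — `<path>` line segment, stroke `#ff00ff` → cut (S736, F951). Machine vertices: (218.39,38.40) → (56.64,117.81). Open path.

**Shape 3** — `<path>` rectangle, stroke `#ff00ff` → cut (S736, F951). Machine vertices: (140.75,73.21) → (157.74,73.21) → (157.74,9.26) → (140.75,9.26) → (140.75,73.21). Closed: final G1 returns to the first vertex.

; Generated by LaserGRBL
G21
G90
G0 X80.39 Y103.75
M4 S736
G1 X79.33 Y98.34 F951
G1 X67.72 Y84.89
G1 X55.68 Y63.75
M5
G0 X218.39 Y38.40
M4 S736
G1 X56.64 Y117.81 F951
M5
G0 X140.75 Y73.21
M4 S736
G1 X157.74 Y73.21 F951
G1 X157.74 Y9.26
G1 X140.75 Y9.26
G1 X140.75 Y73.21
M5
G0 X0.00 Y0.00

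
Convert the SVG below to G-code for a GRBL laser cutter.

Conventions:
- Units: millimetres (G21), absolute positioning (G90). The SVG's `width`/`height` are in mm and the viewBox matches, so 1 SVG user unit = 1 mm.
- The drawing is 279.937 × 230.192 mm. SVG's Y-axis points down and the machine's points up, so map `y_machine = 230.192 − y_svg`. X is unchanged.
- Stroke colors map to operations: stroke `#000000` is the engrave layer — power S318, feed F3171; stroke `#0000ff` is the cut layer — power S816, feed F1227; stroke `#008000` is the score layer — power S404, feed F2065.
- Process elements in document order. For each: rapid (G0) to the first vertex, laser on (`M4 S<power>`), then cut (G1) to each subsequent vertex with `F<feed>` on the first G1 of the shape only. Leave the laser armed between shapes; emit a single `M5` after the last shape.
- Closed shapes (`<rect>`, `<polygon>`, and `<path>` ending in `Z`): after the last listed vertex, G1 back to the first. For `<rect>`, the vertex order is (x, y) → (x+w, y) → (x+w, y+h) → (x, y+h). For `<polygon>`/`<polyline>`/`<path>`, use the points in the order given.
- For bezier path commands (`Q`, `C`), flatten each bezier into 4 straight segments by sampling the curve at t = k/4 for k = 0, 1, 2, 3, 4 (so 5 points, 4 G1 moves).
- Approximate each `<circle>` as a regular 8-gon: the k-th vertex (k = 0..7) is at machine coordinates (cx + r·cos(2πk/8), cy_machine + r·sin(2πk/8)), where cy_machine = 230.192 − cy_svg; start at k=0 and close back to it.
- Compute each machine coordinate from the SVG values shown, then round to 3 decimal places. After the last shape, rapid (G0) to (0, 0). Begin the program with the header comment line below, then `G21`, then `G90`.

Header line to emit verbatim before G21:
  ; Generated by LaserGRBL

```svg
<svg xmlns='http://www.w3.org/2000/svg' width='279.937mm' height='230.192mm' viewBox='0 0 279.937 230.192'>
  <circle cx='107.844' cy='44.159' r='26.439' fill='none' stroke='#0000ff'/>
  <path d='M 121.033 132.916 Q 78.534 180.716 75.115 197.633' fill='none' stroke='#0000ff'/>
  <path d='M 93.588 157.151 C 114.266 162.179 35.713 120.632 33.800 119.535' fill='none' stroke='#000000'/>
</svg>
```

viewBox `0 0 279.937 230.192` with mm width/height → 1 unit = 1 mm. Flip: y_m = 230.192 − y_svg.

**Shape 1** — `<circle>` circle, stroke `#0000ff` → cut (S816, F1227). Machine vertices: (134.283,186.033) → (126.539,204.728) → (107.844,212.472) → (89.149,204.728) → (81.405,186.033) → (89.149,167.338) → (107.844,159.594) → (126.539,167.338) → (134.283,186.033). Closed: final G1 returns to the first vertex.

**Shape 2** — `<path>` quadratic bezier, stroke `#0000ff` → cut (S816, F1227). Control points (SVG): P0=(121.033,132.916), P1=(78.534,180.716), P2=(75.115,197.633); sampled at t=k/4. Machine vertices: (121.033,97.276) → (102.226,75.306) → (88.304,57.197) → (79.267,42.948) → (75.115,32.559). Open path.

**Shape 3** — `<path>` cubic bezier, stroke `#000000` → engrave (S318, F3171). Control points (SVG): P0=(93.588,157.151), P1=(114.266,162.179), P2=(35.713,120.632), P3=(33.800,119.535); sampled at t=k/4. Machine vertices: (93.588,73.041) → (93.239,76.643) → (72.166,89.552) → (46.857,103.610) → (33.800,110.657). Open path.

; Generated by LaserGRBL
G21
G90
G0 X134.283 Y186.033
M4 S816
G1 X126.539 Y204.728 F1227
G1 X107.844 Y212.472
G1 X89.149 Y204.728
G1 X81.405 Y186.033
G1 X89.149 Y167.338
G1 X107.844 Y159.594
G1 X126.539 Y167.338
G1 X134.283 Y186.033
G0 X121.033 Y97.276
M4 S816
G1 X102.226 Y75.306 F1227
G1 X88.304 Y57.197
G1 X79.267 Y42.948
G1 X75.115 Y32.559
G0 X93.588 Y73.041
M4 S318
G1 X93.239 Y76.643 F3171
G1 X72.166 Y89.552
G1 X46.857 Y103.610
G1 X33.800 Y110.657
M5
G0 X0.000 Y0.000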